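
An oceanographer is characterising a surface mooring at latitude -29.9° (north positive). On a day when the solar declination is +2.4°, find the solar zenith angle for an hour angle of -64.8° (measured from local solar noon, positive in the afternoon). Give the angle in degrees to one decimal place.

With φ = -29.9°, δ = 2.4°, H = -64.80°: sin φ sin δ = -0.0209, cos φ cos δ cos H = 0.3688, so cos θ_z = 0.3479.
θ_z = arccos(0.3479) = 69.64°.

69.6°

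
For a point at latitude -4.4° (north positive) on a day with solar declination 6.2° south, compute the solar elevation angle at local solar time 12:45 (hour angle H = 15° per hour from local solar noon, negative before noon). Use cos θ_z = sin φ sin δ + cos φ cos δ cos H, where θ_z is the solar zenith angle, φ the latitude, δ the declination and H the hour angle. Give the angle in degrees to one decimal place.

78.7°

Hour angle H = 15° × (12.75 − 12) = 11.25°.
With φ = -4.4°, δ = -6.2°, H = 11.25°: sin φ sin δ = 0.0083, cos φ cos δ cos H = 0.9722, so cos θ_z = 0.9805.
θ_z = arccos(0.9805) = 11.33°, so the elevation is 90° − 11.33° = 78.67°.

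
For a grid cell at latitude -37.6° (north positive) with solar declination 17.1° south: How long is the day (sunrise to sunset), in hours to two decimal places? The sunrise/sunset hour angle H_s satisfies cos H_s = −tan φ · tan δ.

13.83 hours

The sunset hour angle satisfies cos H_s = −tan φ tan δ = -0.2369, giving H_s = 103.70°.
Day length = 2 H_s / 15° h⁻¹ = 207.40° / 15 = 13.827 h.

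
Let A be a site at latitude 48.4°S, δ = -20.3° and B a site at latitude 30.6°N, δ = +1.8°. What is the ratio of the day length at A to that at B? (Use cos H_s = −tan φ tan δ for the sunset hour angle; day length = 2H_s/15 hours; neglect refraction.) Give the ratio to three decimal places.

1.259

A: H_s = arccos(−tan -48.4° · tan -20.3°) = 114.62°, so 2H_s/15 = 15.2827 h.
B: H_s = arccos(−tan 30.6° · tan 1.8°) = 91.06°, so 2H_s/15 = 12.1413 h.
Ratio A/B = 15.2827 / 12.1413 = 1.2587.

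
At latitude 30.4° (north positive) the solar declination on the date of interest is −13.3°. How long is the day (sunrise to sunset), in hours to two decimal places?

10.94 hours

−tan φ tan δ = −(0.5867)(-0.2364) = 0.1387; H_s = arccos(0.1387) = 82.03°.
Day length = 2 H_s / 15° h⁻¹ = 164.06° / 15 = 10.937 h.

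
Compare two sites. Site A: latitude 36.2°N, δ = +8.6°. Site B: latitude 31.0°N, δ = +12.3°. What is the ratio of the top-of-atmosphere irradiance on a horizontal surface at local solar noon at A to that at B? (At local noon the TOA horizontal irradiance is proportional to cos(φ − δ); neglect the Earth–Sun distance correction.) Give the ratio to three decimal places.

0.936

A: cos θ_z = cos(36.2° − (8.6°)) = 0.8862.
B: cos θ_z = cos(31.0° − (12.3°)) = 0.9472.
Ratio A/B = 0.8862 / 0.9472 = 0.9356.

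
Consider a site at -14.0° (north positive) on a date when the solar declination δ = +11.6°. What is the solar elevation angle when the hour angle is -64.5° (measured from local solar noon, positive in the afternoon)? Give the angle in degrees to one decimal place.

21.1°

cos θ_z = sin(-14.0°) sin(11.6°) + cos(-14.0°) cos(11.6°) cos(-64.50°) = -0.0486 + 0.4092 = 0.3606.
θ_z = arccos(0.3606) = 68.86°, so the elevation is 90° − 68.86° = 21.14°.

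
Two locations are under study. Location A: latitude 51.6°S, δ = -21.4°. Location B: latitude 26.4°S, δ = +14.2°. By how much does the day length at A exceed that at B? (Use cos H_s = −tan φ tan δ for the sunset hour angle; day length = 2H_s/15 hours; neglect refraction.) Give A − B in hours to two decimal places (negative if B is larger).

+4.91 h

A: H_s = arccos(−tan -51.6° · tan -21.4°) = 119.63°, so 2H_s/15 = 15.9507 h.
B: H_s = arccos(−tan -26.4° · tan 14.2°) = 82.78°, so 2H_s/15 = 11.0373 h.
A − B = 15.9507 − 11.0373 = 4.9134 h.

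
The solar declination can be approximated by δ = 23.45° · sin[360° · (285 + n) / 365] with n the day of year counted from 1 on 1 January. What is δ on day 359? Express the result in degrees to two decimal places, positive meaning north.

360 × (285 + 359) / 365 = 635.178°; sin(635.178°) = -0.9959.
δ = 23.45 × -0.9959 = -23.354° ≈ -23.35°.

-23.35°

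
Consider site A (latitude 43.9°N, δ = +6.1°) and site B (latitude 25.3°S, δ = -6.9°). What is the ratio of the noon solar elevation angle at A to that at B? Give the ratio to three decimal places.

A: 90° − |43.9 − (6.1)| = 52.20°.
B: 90° − |-25.3 − (-6.9)| = 71.60°.
Ratio A/B = 52.2000 / 71.6000 = 0.7291.

0.729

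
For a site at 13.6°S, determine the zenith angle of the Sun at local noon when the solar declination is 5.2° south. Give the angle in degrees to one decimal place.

8.4°

At local solar noon the hour angle is zero, so the zenith angle is |φ − δ| = |-13.6° − (-5.2°)| = 8.4°.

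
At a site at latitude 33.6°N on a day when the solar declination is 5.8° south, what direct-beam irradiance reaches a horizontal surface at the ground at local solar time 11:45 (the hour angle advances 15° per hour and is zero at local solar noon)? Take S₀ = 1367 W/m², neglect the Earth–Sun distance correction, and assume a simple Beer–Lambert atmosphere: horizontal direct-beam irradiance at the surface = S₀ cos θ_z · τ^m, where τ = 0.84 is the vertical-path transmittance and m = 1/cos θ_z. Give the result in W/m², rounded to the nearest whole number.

841 W/m²

Hour angle H = 15° × (11.75 − 12) = -3.75°.
cos θ_z = sin φ sin δ + cos φ cos δ cos H = (0.5534)(-0.1011) + (0.8329)(0.9949)(0.9979) = 0.7710.
Air mass m = 1/cos θ_z = 1/0.7710 = 1.297; τ^m = 0.84^1.297 = 0.7976.
Surface direct beam = 1367 × 0.7710 × 0.7976 = 840.64 W/m².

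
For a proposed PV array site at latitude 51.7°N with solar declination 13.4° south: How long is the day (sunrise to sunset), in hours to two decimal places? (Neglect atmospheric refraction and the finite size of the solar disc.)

cos H_s = −tan(51.7°) · tan(-13.4°) = 0.3017, so H_s = arccos(0.3017) = 72.44°.
Day length = 2 H_s / 15° h⁻¹ = 144.88° / 15 = 9.659 h.

9.66 hours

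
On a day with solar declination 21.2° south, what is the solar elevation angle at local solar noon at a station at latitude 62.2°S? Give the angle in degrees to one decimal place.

49.0°

At local solar noon the hour angle is zero, so the elevation is 90° − |φ − δ| = 90° − |-62.2° − (-21.2°)| = 90° − 41.0° = 49.0°.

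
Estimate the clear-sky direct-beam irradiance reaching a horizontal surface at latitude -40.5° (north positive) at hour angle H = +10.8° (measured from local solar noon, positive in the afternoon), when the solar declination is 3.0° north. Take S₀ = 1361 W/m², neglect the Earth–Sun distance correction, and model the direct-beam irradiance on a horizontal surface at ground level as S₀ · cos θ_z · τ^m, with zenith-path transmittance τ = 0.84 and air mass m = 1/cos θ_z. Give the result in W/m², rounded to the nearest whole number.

758 W/m²

cos θ_z = sin φ sin δ + cos φ cos δ cos H = (-0.6494)(0.0523) + (0.7604)(0.9986)(0.9823) = 0.7119.
Air mass m = 1/cos θ_z = 1/0.7119 = 1.405; τ^m = 0.84^1.405 = 0.7827.
Surface direct beam = 1361 × 0.7119 × 0.7827 = 758.35 W/m².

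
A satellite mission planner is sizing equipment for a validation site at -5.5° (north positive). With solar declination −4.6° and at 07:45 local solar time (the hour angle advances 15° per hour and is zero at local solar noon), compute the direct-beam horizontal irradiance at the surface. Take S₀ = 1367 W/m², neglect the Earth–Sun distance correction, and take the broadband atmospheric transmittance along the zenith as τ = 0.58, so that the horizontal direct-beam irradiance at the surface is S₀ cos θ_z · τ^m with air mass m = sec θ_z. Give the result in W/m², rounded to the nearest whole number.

Hour angle H = 15° × (7.75 − 12) = -63.75°.
With φ = -5.5°, δ = -4.6°, H = -63.75°: sin φ sin δ = 0.0077, cos φ cos δ cos H = 0.4388, so cos θ_z = 0.4465.
Air mass m = 1/cos θ_z = 1/0.4465 = 2.240; τ^m = 0.58^2.240 = 0.2952.
Surface direct beam = 1367 × 0.4465 × 0.2952 = 180.18 W/m².

180 W/m²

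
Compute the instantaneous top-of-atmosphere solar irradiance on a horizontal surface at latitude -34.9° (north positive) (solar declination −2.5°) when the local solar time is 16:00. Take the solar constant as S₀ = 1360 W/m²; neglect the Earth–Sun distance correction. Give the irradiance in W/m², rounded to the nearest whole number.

Hour angle H = 15° × (16 − 12) = 60.00°.
cos θ_z = sin(-34.9°) sin(-2.5°) + cos(-34.9°) cos(-2.5°) cos(60.00°) = 0.0250 + 0.4097 = 0.4347.
Top-of-atmosphere irradiance = S₀ cos θ_z = 1360 × 0.4347 = 591.19 W/m².

591 W/m²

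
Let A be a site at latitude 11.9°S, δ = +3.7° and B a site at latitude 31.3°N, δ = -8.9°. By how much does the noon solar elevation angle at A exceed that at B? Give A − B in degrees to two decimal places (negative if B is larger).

+24.60°

A: 90° − |-11.9 − (3.7)| = 74.40°.
B: 90° − |31.3 − (-8.9)| = 49.80°.
A − B = 74.40 − 49.80 = 24.60°.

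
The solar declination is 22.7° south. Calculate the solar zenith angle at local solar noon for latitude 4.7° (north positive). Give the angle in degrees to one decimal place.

27.4°

At local solar noon the hour angle is zero, so the zenith angle is |φ − δ| = |4.7° − (-22.7°)| = 27.4°.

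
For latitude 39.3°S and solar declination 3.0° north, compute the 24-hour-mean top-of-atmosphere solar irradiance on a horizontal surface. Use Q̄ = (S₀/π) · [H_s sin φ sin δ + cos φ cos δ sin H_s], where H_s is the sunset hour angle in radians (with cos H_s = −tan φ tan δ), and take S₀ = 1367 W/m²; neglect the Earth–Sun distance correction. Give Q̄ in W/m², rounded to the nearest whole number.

314 W/m²

cos H_s = −tan(-39.3°) · tan(3.0°) = 0.0429, so H_s = arccos(0.0429) = 87.54°. In radians, H_s = 1.5279.
H_s sin φ sin δ = 1.5279 × -0.6334 × 0.0523 = -0.0506.
cos φ cos δ sin H_s = 0.7738 × 0.9986 × 0.9991 = 0.7720.
Q̄ = (1367/π) × (-0.0506 + 0.7720) = 435.13 × 0.7214 = 313.90 W/m².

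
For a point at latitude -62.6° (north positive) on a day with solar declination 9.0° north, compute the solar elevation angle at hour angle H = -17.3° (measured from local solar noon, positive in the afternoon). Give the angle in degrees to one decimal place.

cos θ_z = sin φ sin δ + cos φ cos δ cos H = (-0.8878)(0.1564) + (0.4602)(0.9877)(0.9548) = 0.2951.
θ_z = arccos(0.2951) = 72.84°, so the elevation is 90° − 72.84° = 17.16°.

17.2°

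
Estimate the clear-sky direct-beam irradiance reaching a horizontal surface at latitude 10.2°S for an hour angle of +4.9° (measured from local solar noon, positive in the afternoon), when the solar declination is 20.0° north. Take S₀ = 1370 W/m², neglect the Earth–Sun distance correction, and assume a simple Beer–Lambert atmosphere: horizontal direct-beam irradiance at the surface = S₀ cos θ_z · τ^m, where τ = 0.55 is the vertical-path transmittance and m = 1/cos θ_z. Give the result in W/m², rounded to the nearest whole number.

589 W/m²

With φ = -10.2°, δ = 20.0°, H = 4.90°: sin φ sin δ = -0.0606, cos φ cos δ cos H = 0.9215, so cos θ_z = 0.8609.
Air mass m = 1/cos θ_z = 1/0.8609 = 1.162; τ^m = 0.55^1.162 = 0.4992.
Surface direct beam = 1370 × 0.8609 × 0.4992 = 588.77 W/m².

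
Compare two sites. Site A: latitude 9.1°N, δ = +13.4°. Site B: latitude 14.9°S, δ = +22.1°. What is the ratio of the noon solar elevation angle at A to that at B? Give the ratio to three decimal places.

A: 90° − |9.1 − (13.4)| = 85.70°.
B: 90° − |-14.9 − (22.1)| = 53.00°.
Ratio A/B = 85.7000 / 53.0000 = 1.6170.

1.617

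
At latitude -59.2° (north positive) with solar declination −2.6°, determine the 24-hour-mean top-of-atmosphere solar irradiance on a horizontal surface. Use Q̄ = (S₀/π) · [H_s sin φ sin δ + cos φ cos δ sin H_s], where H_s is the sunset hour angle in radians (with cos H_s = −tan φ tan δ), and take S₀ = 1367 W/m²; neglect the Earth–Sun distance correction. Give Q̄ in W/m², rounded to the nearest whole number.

250 W/m²

The sunset hour angle satisfies cos H_s = −tan φ tan δ = -0.0762, giving H_s = 94.37°. In radians, H_s = 1.6471.
H_s sin φ sin δ = 1.6471 × -0.8590 × -0.0454 = 0.0642.
cos φ cos δ sin H_s = 0.5120 × 0.9990 × 0.9971 = 0.5100.
Q̄ = (1367/π) × (0.0642 + 0.5100) = 435.13 × 0.5742 = 249.85 W/m².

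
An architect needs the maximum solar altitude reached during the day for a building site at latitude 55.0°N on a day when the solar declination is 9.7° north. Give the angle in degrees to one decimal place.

44.7°

At local solar noon the hour angle is zero, so the elevation is 90° − |φ − δ| = 90° − |55.0° − (9.7°)| = 90° − 45.3° = 44.7°.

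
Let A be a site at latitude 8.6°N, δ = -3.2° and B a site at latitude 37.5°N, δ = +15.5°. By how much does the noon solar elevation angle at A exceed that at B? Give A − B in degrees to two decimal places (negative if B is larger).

A: 90° − |8.6 − (-3.2)| = 78.20°.
B: 90° − |37.5 − (15.5)| = 68.00°.
A − B = 78.20 − 68.00 = 10.20°.

+10.20°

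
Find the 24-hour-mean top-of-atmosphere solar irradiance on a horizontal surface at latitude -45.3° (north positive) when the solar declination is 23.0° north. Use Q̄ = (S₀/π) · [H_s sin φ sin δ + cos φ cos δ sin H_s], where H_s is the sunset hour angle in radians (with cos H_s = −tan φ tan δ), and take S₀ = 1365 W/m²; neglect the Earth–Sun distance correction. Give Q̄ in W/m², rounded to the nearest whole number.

118 W/m²

The sunset hour angle satisfies cos H_s = −tan φ tan δ = 0.4289, giving H_s = 64.60°. In radians, H_s = 1.1275.
H_s sin φ sin δ = 1.1275 × -0.7108 × 0.3907 = -0.3131.
cos φ cos δ sin H_s = 0.7034 × 0.9205 × 0.9033 = 0.5849.
Q̄ = (1365/π) × (-0.3131 + 0.5849) = 434.49 × 0.2718 = 118.09 W/m².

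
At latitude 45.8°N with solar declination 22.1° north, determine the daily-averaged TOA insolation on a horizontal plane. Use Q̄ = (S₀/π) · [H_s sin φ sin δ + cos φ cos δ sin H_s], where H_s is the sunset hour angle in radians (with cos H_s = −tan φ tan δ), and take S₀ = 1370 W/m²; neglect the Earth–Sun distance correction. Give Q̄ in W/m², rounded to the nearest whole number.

491 W/m²

The sunset hour angle satisfies cos H_s = −tan φ tan δ = -0.4176, giving H_s = 114.68°. In radians, H_s = 2.0015.
H_s sin φ sin δ = 2.0015 × 0.7169 × 0.3762 = 0.5398.
cos φ cos δ sin H_s = 0.6972 × 0.9265 × 0.9087 = 0.5870.
Q̄ = (1370/π) × (0.5398 + 0.5870) = 436.08 × 1.1268 = 491.37 W/m².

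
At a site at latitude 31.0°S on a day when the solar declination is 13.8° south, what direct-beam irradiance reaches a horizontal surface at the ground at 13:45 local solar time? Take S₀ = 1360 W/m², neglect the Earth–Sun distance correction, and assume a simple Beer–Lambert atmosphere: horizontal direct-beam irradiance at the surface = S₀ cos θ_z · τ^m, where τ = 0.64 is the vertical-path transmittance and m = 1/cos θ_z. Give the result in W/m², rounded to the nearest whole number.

708 W/m²

Hour angle H = 15° × (13.75 − 12) = 26.25°.
cos θ_z = sin φ sin δ + cos φ cos δ cos H = (-0.5150)(-0.2385) + (0.8572)(0.9711)(0.8969) = 0.8694.
Air mass m = 1/cos θ_z = 1/0.8694 = 1.150; τ^m = 0.64^1.150 = 0.5986.
Surface direct beam = 1360 × 0.8694 × 0.5986 = 707.78 W/m².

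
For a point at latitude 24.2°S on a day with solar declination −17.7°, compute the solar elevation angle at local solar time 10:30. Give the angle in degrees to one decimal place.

Hour angle H = 15° × (10.5 − 12) = -22.50°.
cos θ_z = sin(-24.2°) sin(-17.7°) + cos(-24.2°) cos(-17.7°) cos(-22.50°) = 0.1246 + 0.8028 = 0.9274.
θ_z = arccos(0.9274) = 21.97°, so the elevation is 90° − 21.97° = 68.03°.

68.0°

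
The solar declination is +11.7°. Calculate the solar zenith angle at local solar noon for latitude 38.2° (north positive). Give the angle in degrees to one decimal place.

At local solar noon the hour angle is zero, so the zenith angle is |φ − δ| = |38.2° − (11.7°)| = 26.5°.

26.5°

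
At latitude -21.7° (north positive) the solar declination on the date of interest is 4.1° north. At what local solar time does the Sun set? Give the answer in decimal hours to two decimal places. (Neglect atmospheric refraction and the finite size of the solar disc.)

17.89 h

cos H_s = −tan(-21.7°) · tan(4.1°) = 0.0285, so H_s = arccos(0.0285) = 88.37°.
Sunset is at 12 + H_s/15 = 12 + 5.891 = 17.891 h local solar time.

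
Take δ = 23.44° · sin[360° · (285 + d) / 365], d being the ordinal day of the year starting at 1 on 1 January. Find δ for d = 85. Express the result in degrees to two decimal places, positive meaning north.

+2.02°

360 × (285 + 85) / 365 = 364.932°; sin(364.932°) = 0.0860.
δ = 23.44 × 0.0860 = 2.016° ≈ +2.02°.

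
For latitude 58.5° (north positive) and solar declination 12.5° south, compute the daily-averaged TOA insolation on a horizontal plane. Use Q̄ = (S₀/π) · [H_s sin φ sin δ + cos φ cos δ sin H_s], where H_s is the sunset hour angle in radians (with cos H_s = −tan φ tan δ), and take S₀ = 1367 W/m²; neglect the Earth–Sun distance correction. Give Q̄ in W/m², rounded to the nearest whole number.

111 W/m²

−tan φ tan δ = −(1.6319)(-0.2217) = 0.3618; H_s = arccos(0.3618) = 68.79°. In radians, H_s = 1.2006.
H_s sin φ sin δ = 1.2006 × 0.8526 × -0.2164 = -0.2215.
cos φ cos δ sin H_s = 0.5225 × 0.9763 × 0.9323 = 0.4756.
Q̄ = (1367/π) × (-0.2215 + 0.4756) = 435.13 × 0.2541 = 110.57 W/m².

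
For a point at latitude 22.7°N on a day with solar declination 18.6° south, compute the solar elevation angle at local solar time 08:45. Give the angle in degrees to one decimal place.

Hour angle H = 15° × (8.75 − 12) = -48.75°.
cos θ_z = sin φ sin δ + cos φ cos δ cos H = (0.3859)(-0.3190) + (0.9225)(0.9478)(0.6593) = 0.4534.
θ_z = arccos(0.4534) = 63.04°, so the elevation is 90° − 63.04° = 26.96°.

27.0°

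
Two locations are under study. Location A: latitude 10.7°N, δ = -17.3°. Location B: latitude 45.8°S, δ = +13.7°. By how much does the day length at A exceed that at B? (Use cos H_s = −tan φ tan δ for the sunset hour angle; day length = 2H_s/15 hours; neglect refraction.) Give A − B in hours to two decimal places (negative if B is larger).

A: H_s = arccos(−tan 10.7° · tan -17.3°) = 86.63°, so 2H_s/15 = 11.5507 h.
B: H_s = arccos(−tan -45.8° · tan 13.7°) = 75.48°, so 2H_s/15 = 10.0640 h.
A − B = 11.5507 − 10.0640 = 1.4867 h.

+1.49 h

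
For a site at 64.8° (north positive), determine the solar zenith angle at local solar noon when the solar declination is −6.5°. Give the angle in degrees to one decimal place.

71.3°

At local solar noon the hour angle is zero, so the zenith angle is |φ − δ| = |64.8° − (-6.5°)| = 71.3°.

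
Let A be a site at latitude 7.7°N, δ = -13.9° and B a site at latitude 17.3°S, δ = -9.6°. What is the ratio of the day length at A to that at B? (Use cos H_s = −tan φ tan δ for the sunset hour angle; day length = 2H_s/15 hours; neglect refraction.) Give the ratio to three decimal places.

A: H_s = arccos(−tan 7.7° · tan -13.9°) = 88.08°, so 2H_s/15 = 11.7440 h.
B: H_s = arccos(−tan -17.3° · tan -9.6°) = 93.02°, so 2H_s/15 = 12.4027 h.
Ratio A/B = 11.7440 / 12.4027 = 0.9469.

0.947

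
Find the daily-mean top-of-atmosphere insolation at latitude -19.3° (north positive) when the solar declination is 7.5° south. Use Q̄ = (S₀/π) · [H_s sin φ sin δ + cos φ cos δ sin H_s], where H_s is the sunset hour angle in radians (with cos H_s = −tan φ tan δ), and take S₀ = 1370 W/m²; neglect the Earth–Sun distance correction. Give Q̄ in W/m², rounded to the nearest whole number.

438 W/m²

−tan φ tan δ = −(-0.3502)(-0.1317) = -0.0461; H_s = arccos(-0.0461) = 92.64°. In radians, H_s = 1.6169.
H_s sin φ sin δ = 1.6169 × -0.3305 × -0.1305 = 0.0697.
cos φ cos δ sin H_s = 0.9438 × 0.9914 × 0.9989 = 0.9347.
Q̄ = (1370/π) × (0.0697 + 0.9347) = 436.08 × 1.0044 = 438.00 W/m².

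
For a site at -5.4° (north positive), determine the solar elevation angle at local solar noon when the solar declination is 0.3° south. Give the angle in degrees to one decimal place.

At local solar noon the hour angle is zero, so the elevation is 90° − |φ − δ| = 90° − |-5.4° − (-0.3°)| = 90° − 5.1° = 84.9°.

84.9°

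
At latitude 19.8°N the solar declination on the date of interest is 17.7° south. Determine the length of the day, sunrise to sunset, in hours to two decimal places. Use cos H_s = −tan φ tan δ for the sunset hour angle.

11.12 hours

−tan φ tan δ = −(0.3600)(-0.3191) = 0.1149; H_s = arccos(0.1149) = 83.40°.
Day length = 2 H_s / 15° h⁻¹ = 166.80° / 15 = 11.120 h.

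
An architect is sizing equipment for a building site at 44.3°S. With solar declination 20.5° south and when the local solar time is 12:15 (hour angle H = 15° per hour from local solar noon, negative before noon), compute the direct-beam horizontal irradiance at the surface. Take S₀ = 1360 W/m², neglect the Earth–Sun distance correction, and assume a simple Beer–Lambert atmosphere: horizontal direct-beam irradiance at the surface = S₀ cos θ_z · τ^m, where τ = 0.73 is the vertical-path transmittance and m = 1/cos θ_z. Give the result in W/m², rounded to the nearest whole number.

880 W/m²

Hour angle H = 15° × (12.25 − 12) = 3.75°.
With φ = -44.3°, δ = -20.5°, H = 3.75°: sin φ sin δ = 0.2446, cos φ cos δ cos H = 0.6689, so cos θ_z = 0.9135.
Air mass m = 1/cos θ_z = 1/0.9135 = 1.095; τ^m = 0.73^1.095 = 0.7085.
Surface direct beam = 1360 × 0.9135 × 0.7085 = 880.21 W/m².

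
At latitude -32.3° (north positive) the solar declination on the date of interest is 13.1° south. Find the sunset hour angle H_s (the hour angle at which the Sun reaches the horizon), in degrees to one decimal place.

98.5°

−tan φ tan δ = −(-0.6322)(-0.2327) = -0.1471; H_s = arccos(-0.1471) = 98.46°.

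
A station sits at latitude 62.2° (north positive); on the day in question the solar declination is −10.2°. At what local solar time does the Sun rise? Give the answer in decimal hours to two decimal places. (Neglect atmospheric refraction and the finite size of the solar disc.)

−tan φ tan δ = −(1.8967)(-0.1799) = 0.3412; H_s = arccos(0.3412) = 70.05°.
Sunrise is at 12 − H_s/15 = 12 − 4.670 = 7.330 h local solar time.

7.33 h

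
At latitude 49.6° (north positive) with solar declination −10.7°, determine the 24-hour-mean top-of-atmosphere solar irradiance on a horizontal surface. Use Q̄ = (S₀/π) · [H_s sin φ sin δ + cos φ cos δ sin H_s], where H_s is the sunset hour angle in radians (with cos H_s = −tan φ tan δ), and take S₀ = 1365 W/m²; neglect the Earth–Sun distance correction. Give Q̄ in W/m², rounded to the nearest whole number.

187 W/m²

cos H_s = −tan(49.6°) · tan(-10.7°) = 0.2220, so H_s = arccos(0.2220) = 77.17°. In radians, H_s = 1.3469.
H_s sin φ sin δ = 1.3469 × 0.7615 × -0.1857 = -0.1905.
cos φ cos δ sin H_s = 0.6481 × 0.9826 × 0.9750 = 0.6209.
Q̄ = (1365/π) × (-0.1905 + 0.6209) = 434.49 × 0.4304 = 187.00 W/m².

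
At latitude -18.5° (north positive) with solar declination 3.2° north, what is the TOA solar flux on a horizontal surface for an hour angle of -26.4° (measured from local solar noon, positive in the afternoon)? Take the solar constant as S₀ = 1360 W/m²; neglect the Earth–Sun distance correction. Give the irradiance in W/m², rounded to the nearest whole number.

1129 W/m²

cos θ_z = sin φ sin δ + cos φ cos δ cos H = (-0.3173)(0.0558) + (0.9483)(0.9984)(0.8957) = 0.8303.
Top-of-atmosphere irradiance = S₀ cos θ_z = 1360 × 0.8303 = 1129.21 W/m².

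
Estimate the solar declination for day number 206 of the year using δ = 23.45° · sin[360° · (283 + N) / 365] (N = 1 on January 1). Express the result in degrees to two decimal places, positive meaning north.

360 × (283 + 206) / 365 = 482.301°; sin(482.301°) = 0.8453.
δ = 23.45 × 0.8453 = 19.822° ≈ +19.82°.

+19.82°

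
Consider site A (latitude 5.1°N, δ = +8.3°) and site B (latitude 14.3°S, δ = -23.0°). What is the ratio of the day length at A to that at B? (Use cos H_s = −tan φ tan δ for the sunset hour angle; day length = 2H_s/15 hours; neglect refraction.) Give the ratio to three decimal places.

A: H_s = arccos(−tan 5.1° · tan 8.3°) = 90.75°, so 2H_s/15 = 12.1000 h.
B: H_s = arccos(−tan -14.3° · tan -23.0°) = 96.21°, so 2H_s/15 = 12.8280 h.
Ratio A/B = 12.1000 / 12.8280 = 0.9432.

0.943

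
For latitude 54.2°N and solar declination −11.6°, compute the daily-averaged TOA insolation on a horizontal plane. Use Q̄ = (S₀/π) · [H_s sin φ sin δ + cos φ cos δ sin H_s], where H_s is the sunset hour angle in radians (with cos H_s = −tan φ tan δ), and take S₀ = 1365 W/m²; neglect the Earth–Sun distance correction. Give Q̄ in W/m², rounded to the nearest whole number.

148 W/m²

cos H_s = −tan(54.2°) · tan(-11.6°) = 0.2846, so H_s = arccos(0.2846) = 73.47°. In radians, H_s = 1.2823.
H_s sin φ sin δ = 1.2823 × 0.8111 × -0.2011 = -0.2092.
cos φ cos δ sin H_s = 0.5850 × 0.9796 × 0.9587 = 0.5494.
Q̄ = (1365/π) × (-0.2092 + 0.5494) = 434.49 × 0.3402 = 147.81 W/m².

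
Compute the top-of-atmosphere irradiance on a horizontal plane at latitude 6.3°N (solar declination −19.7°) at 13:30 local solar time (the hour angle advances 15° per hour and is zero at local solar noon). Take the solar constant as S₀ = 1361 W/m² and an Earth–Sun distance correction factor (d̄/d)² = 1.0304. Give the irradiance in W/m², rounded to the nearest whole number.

1161 W/m²

Hour angle H = 15° × (13.5 − 12) = 22.50°.
cos θ_z = sin(6.3°) sin(-19.7°) + cos(6.3°) cos(-19.7°) cos(22.50°) = -0.0370 + 0.8646 = 0.8276.
Top-of-atmosphere irradiance = S₀ (d̄/d)² cos θ_z = 1361 × 1.0304 × 0.8276 = 1160.61 W/m².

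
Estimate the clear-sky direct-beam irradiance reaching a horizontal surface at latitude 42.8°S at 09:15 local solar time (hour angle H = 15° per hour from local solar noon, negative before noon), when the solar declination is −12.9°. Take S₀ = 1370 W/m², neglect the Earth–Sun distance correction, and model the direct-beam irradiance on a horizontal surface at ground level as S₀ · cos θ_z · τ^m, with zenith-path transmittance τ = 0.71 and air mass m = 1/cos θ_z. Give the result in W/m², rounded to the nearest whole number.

Hour angle H = 15° × (9.25 − 12) = -41.25°.
cos θ_z = sin(-42.8°) sin(-12.9°) + cos(-42.8°) cos(-12.9°) cos(-41.25°) = 0.1517 + 0.5377 = 0.6894.
Air mass m = 1/cos θ_z = 1/0.6894 = 1.451; τ^m = 0.71^1.451 = 0.6084.
Surface direct beam = 1370 × 0.6894 × 0.6084 = 574.62 W/m².

575 W/m²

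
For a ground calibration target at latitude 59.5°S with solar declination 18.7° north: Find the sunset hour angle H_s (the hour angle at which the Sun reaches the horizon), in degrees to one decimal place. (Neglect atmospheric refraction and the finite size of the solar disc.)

54.9°

cos H_s = −tan(-59.5°) · tan(18.7°) = 0.5746, so H_s = arccos(0.5746) = 54.93°.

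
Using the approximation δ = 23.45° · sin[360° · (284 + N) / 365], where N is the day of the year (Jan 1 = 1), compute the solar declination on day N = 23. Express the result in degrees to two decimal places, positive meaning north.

-19.71°

360 × (284 + 23) / 365 = 302.795°; sin(302.795°) = -0.8406.
δ = 23.45 × -0.8406 = -19.712° ≈ -19.71°.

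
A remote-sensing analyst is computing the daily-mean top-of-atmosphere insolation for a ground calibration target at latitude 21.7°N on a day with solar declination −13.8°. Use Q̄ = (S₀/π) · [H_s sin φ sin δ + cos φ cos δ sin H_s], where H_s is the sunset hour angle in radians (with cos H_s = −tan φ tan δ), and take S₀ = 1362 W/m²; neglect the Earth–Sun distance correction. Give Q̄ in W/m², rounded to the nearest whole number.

333 W/m²

cos H_s = −tan(21.7°) · tan(-13.8°) = 0.0977, so H_s = arccos(0.0977) = 84.39°. In radians, H_s = 1.4729.
H_s sin φ sin δ = 1.4729 × 0.3697 × -0.2385 = -0.1299.
cos φ cos δ sin H_s = 0.9291 × 0.9711 × 0.9952 = 0.8979.
Q̄ = (1362/π) × (-0.1299 + 0.8979) = 433.54 × 0.7680 = 332.96 W/m².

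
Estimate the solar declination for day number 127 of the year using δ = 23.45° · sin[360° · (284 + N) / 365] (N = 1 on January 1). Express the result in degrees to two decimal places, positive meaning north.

+16.69°

360 × (284 + 127) / 365 = 405.370°; sin(405.370°) = 0.7117.
δ = 23.45 × 0.7117 = 16.689° ≈ +16.69°.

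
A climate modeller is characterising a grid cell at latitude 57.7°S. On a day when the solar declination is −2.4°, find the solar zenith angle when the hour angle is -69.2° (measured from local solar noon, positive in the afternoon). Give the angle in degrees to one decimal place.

77.0°

cos θ_z = sin(-57.7°) sin(-2.4°) + cos(-57.7°) cos(-2.4°) cos(-69.20°) = 0.0354 + 0.1896 = 0.2250.
θ_z = arccos(0.2250) = 77.00°.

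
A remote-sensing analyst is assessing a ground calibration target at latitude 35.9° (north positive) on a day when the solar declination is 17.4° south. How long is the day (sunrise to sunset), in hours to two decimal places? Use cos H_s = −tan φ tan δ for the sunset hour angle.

10.25 hours

The sunset hour angle satisfies cos H_s = −tan φ tan δ = 0.2269, giving H_s = 76.89°.
Day length = 2 H_s / 15° h⁻¹ = 153.78° / 15 = 10.252 h.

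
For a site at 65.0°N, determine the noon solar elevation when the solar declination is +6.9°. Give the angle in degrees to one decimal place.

31.9°

At local solar noon the hour angle is zero, so the elevation is 90° − |φ − δ| = 90° − |65.0° − (6.9°)| = 90° − 58.1° = 31.9°.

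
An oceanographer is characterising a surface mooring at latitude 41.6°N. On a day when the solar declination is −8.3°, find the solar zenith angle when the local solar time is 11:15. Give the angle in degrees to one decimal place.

Hour angle H = 15° × (11.25 − 12) = -11.25°.
cos θ_z = sin(41.6°) sin(-8.3°) + cos(41.6°) cos(-8.3°) cos(-11.25°) = -0.0958 + 0.7257 = 0.6299.
θ_z = arccos(0.6299) = 50.96°.

51.0°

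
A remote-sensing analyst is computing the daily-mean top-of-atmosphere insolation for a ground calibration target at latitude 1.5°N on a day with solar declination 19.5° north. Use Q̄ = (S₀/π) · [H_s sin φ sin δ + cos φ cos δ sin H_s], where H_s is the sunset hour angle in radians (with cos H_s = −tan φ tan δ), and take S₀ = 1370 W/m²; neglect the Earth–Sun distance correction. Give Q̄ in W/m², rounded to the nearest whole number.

417 W/m²

cos H_s = −tan(1.5°) · tan(19.5°) = -0.0093, so H_s = arccos(-0.0093) = 90.53°. In radians, H_s = 1.5800.
H_s sin φ sin δ = 1.5800 × 0.0262 × 0.3338 = 0.0138.
cos φ cos δ sin H_s = 0.9997 × 0.9426 × 1.0000 = 0.9423.
Q̄ = (1370/π) × (0.0138 + 0.9423) = 436.08 × 0.9561 = 416.94 W/m².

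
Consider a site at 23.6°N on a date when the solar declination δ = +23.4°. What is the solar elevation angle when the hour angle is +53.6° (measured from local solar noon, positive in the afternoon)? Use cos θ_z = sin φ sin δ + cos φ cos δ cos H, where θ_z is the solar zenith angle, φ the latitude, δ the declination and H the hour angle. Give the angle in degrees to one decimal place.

With φ = 23.6°, δ = 23.4°, H = 53.60°: sin φ sin δ = 0.1590, cos φ cos δ cos H = 0.4991, so cos θ_z = 0.6581.
θ_z = arccos(0.6581) = 48.84°, so the elevation is 90° − 48.84° = 41.16°.

41.2°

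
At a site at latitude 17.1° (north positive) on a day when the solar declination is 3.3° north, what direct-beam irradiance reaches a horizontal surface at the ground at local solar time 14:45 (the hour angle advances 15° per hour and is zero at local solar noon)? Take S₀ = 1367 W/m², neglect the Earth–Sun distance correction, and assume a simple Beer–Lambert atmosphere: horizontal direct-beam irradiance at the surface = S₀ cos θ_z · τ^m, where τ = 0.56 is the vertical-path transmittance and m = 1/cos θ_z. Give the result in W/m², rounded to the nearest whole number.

456 W/m²

Hour angle H = 15° × (14.75 − 12) = 41.25°.
cos θ_z = sin(17.1°) sin(3.3°) + cos(17.1°) cos(3.3°) cos(41.25°) = 0.0169 + 0.7174 = 0.7343.
Air mass m = 1/cos θ_z = 1/0.7343 = 1.362; τ^m = 0.56^1.362 = 0.4540.
Surface direct beam = 1367 × 0.7343 × 0.4540 = 455.72 W/m².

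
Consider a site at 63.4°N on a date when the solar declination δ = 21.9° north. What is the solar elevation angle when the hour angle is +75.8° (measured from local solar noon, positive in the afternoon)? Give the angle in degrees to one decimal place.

cos θ_z = sin(63.4°) sin(21.9°) + cos(63.4°) cos(21.9°) cos(75.80°) = 0.3335 + 0.1019 = 0.4354.
θ_z = arccos(0.4354) = 64.19°, so the elevation is 90° − 64.19° = 25.81°.

25.8°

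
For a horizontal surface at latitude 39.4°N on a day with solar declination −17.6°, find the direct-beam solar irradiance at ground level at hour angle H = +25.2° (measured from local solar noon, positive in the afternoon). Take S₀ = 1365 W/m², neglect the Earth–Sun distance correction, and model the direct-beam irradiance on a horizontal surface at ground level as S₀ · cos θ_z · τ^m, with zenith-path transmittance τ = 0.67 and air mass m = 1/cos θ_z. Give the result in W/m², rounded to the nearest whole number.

cos θ_z = sin(39.4°) sin(-17.6°) + cos(39.4°) cos(-17.6°) cos(25.20°) = -0.1919 + 0.6665 = 0.4746.
Air mass m = 1/cos θ_z = 1/0.4746 = 2.107; τ^m = 0.67^2.107 = 0.4301.
Surface direct beam = 1365 × 0.4746 × 0.4301 = 278.63 W/m².

279 W/m²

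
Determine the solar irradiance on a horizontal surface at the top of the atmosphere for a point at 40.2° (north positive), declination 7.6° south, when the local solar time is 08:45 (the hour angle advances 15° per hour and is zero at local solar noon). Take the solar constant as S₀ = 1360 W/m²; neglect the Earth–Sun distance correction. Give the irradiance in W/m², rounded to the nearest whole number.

Hour angle H = 15° × (8.75 − 12) = -48.75°.
cos θ_z = sin φ sin δ + cos φ cos δ cos H = (0.6455)(-0.1323) + (0.7638)(0.9912)(0.6593) = 0.4137.
Top-of-atmosphere irradiance = S₀ cos θ_z = 1360 × 0.4137 = 562.63 W/m².

563 W/m²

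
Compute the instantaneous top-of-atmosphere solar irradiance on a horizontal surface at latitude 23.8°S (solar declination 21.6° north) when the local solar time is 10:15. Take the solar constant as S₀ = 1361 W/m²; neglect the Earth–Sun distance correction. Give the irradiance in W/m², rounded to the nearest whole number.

836 W/m²

Hour angle H = 15° × (10.25 − 12) = -26.25°.
cos θ_z = sin φ sin δ + cos φ cos δ cos H = (-0.4035)(0.3681) + (0.9150)(0.9298)(0.8969) = 0.6145.
Top-of-atmosphere irradiance = S₀ cos θ_z = 1361 × 0.6145 = 836.33 W/m².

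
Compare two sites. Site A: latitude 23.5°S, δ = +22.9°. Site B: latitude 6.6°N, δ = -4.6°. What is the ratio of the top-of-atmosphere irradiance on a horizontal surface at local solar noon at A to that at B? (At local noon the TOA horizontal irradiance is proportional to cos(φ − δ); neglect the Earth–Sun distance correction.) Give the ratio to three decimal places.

A: cos θ_z = cos(-23.5° − (22.9°)) = 0.6896.
B: cos θ_z = cos(6.6° − (-4.6°)) = 0.9810.
Ratio A/B = 0.6896 / 0.9810 = 0.7030.

0.703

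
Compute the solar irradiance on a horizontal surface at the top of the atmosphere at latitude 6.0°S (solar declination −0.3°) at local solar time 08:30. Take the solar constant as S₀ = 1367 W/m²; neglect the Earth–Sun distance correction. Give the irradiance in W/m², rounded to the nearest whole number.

Hour angle H = 15° × (8.5 − 12) = -52.50°.
cos θ_z = sin(-6.0°) sin(-0.3°) + cos(-6.0°) cos(-0.3°) cos(-52.50°) = 0.0005 + 0.6054 = 0.6059.
Top-of-atmosphere irradiance = S₀ cos θ_z = 1367 × 0.6059 = 828.27 W/m².

828 W/m²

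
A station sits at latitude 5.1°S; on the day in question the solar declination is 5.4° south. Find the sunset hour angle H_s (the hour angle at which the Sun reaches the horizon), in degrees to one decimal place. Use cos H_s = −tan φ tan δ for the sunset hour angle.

The sunset hour angle satisfies cos H_s = −tan φ tan δ = -0.0084, giving H_s = 90.48°.

90.5°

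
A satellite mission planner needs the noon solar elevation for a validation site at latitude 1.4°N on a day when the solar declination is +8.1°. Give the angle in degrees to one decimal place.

At local solar noon the hour angle is zero, so the elevation is 90° − |φ − δ| = 90° − |1.4° − (8.1°)| = 90° − 6.7° = 83.3°.

83.3°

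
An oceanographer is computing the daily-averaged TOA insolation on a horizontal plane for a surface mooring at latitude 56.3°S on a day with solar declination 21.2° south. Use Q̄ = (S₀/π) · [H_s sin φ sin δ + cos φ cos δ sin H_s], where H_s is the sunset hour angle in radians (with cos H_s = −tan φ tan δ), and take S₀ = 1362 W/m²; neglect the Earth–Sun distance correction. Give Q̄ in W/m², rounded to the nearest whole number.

468 W/m²

The sunset hour angle satisfies cos H_s = −tan φ tan δ = -0.5816, giving H_s = 125.56°. In radians, H_s = 2.1914.
H_s sin φ sin δ = 2.1914 × -0.8320 × -0.3616 = 0.6593.
cos φ cos δ sin H_s = 0.5548 × 0.9323 × 0.8135 = 0.4208.
Q̄ = (1362/π) × (0.6593 + 0.4208) = 433.54 × 1.0801 = 468.27 W/m².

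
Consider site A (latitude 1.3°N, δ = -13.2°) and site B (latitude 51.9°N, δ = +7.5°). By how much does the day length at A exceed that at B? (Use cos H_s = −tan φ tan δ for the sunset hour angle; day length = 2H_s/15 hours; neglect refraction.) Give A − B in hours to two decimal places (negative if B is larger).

A: H_s = arccos(−tan 1.3° · tan -13.2°) = 89.70°, so 2H_s/15 = 11.9600 h.
B: H_s = arccos(−tan 51.9° · tan 7.5°) = 99.67°, so 2H_s/15 = 13.2893 h.
A − B = 11.9600 − 13.2893 = -1.3293 h.

-1.33 h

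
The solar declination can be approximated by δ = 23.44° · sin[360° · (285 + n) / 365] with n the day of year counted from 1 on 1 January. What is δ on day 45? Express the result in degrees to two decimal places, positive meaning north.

-13.28°

360 × (285 + 45) / 365 = 325.479°; sin(325.479°) = -0.5667.
δ = 23.44 × -0.5667 = -13.283° ≈ -13.28°.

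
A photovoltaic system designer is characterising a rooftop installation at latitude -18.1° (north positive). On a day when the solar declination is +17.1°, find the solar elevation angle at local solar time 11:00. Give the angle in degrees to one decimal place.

51.8°

Hour angle H = 15° × (11 − 12) = -15.00°.
With φ = -18.1°, δ = 17.1°, H = -15.00°: sin φ sin δ = -0.0914, cos φ cos δ cos H = 0.8775, so cos θ_z = 0.7861.
θ_z = arccos(0.7861) = 38.18°, so the elevation is 90° − 38.18° = 51.82°.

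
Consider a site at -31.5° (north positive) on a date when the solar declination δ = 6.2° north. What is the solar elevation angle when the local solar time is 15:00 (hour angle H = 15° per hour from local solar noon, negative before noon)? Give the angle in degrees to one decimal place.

Hour angle H = 15° × (15 − 12) = 45.00°.
cos θ_z = sin(-31.5°) sin(6.2°) + cos(-31.5°) cos(6.2°) cos(45.00°) = -0.0564 + 0.5994 = 0.5430.
θ_z = arccos(0.5430) = 57.11°, so the elevation is 90° − 57.11° = 32.89°.

32.9°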